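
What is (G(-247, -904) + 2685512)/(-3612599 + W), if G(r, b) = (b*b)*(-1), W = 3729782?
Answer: 1868296/117183 ≈ 15.943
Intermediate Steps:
G(r, b) = -b**2 (G(r, b) = b**2*(-1) = -b**2)
(G(-247, -904) + 2685512)/(-3612599 + W) = (-1*(-904)**2 + 2685512)/(-3612599 + 3729782) = (-1*817216 + 2685512)/117183 = (-817216 + 2685512)*(1/117183) = 1868296*(1/117183) = 1868296/117183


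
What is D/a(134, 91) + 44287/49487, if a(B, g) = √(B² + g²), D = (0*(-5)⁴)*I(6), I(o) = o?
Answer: 44287/49487 ≈ 0.89492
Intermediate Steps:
D = 0 (D = (0*(-5)⁴)*6 = (0*625)*6 = 0*6 = 0)
D/a(134, 91) + 44287/49487 = 0/(√(134² + 91²)) + 44287/49487 = 0/(√(17956 + 8281)) + 44287*(1/49487) = 0/(√26237) + 44287/49487 = 0*(√26237/26237) + 44287/49487 = 0 + 44287/49487 = 44287/49487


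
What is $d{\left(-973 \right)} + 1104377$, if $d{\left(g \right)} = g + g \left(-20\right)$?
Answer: $1122864$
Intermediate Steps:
$d{\left(g \right)} = - 19 g$ ($d{\left(g \right)} = g - 20 g = - 19 g$)
$d{\left(-973 \right)} + 1104377 = \left(-19\right) \left(-973\right) + 1104377 = 18487 + 1104377 = 1122864$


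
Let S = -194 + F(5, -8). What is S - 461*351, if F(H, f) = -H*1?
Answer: -162010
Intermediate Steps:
F(H, f) = -H
S = -199 (S = -194 - 1*5 = -194 - 5 = -199)
S - 461*351 = -199 - 461*351 = -199 - 161811 = -162010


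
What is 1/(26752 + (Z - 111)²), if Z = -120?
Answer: 1/80113 ≈ 1.2482e-5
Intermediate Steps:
1/(26752 + (Z - 111)²) = 1/(26752 + (-120 - 111)²) = 1/(26752 + (-231)²) = 1/(26752 + 53361) = 1/80113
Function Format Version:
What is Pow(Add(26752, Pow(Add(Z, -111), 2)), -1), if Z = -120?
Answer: Rational(1, 80113) ≈ 1.2482e-5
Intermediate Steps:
Pow(Add(26752, Pow(Add(Z, -111), 2)), -1) = Pow(Add(26752, Pow(Add(-120, -111), 2)), -1) = Pow(Add(26752, Pow(-231, 2)), -1) = Pow(Add(26752, 53361), -1) = Pow(80113, -1) = Rational(1, 80113)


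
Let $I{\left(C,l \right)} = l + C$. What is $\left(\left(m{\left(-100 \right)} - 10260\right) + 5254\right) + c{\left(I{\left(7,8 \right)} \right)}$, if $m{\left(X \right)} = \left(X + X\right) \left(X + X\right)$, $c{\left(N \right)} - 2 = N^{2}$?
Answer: $35221$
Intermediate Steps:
$I{\left(C,l \right)} = C + l$
$c{\left(N \right)} = 2 + N^{2}$
$m{\left(X \right)} = 4 X^{2}$ ($m{\left(X \right)} = 2 X 2 X = 4 X^{2}$)
$\left(\left(m{\left(-100 \right)} - 10260\right) + 5254\right) + c{\left(I{\left(7,8 \right)} \right)} = \left(\left(4 \left(-100\right)^{2} - 10260\right) + 5254\right) + \left(2 + \left(7 + 8\right)^{2}\right) = \left(\left(4 \cdot 10000 - 10260\right) + 5254\right) + \left(2 + 15^{2}\right) = \left(\left(40000 - 10260\right) + 5254\right) + \left(2 + 225\right) = \left(29740 + 5254\right) + 227 = 34994 + 227 = 35221$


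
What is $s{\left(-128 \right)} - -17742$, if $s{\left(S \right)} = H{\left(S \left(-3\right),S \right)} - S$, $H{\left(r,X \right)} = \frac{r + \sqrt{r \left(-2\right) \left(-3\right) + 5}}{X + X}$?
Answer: $\frac{35737}{2} - \frac{\sqrt{2309}}{256} \approx 17868.0$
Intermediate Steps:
$H{\left(r,X \right)} = \frac{r + \sqrt{5 + 6 r}}{2 X}$ ($H{\left(r,X \right)} = \frac{r + \sqrt{- 2 r \left(-3\right) + 5}}{2 X} = \left(r + \sqrt{6 r + 5}\right) \frac{1}{2 X} = \left(r + \sqrt{5 + 6 r}\right) \frac{1}{2 X} = \frac{r + \sqrt{5 + 6 r}}{2 X}$)
$s{\left(S \right)} = - S + \frac{\sqrt{5 - 18 S} - 3 S}{2 S}$ ($s{\left(S \right)} = \frac{S \left(-3\right) + \sqrt{5 + 6 S \left(-3\right)}}{2 S} - S = \frac{- 3 S + \sqrt{5 + 6 \left(- 3 S\right)}}{2 S} - S = \frac{- 3 S + \sqrt{5 - 18 S}}{2 S} - S = \frac{\sqrt{5 - 18 S} - 3 S}{2 S} - S = - S + \frac{\sqrt{5 - 18 S} - 3 S}{2 S}$)
$s{\left(-128 \right)} - -17742 = \left(- \frac{3}{2} - -128 + \frac{\sqrt{5 - -2304}}{2 \left(-128\right)}\right) - -17742 = \left(- \frac{3}{2} + 128 + \frac{1}{2} \left(- \frac{1}{128}\right) \sqrt{5 + 2304}\right) + 17742 = \left(- \frac{3}{2} + 128 + \frac{1}{2} \left(- \frac{1}{128}\right) \sqrt{2309}\right) + 17742 = \left(- \frac{3}{2} + 128 - \frac{\sqrt{2309}}{256}\right) + 17742 = \left(\frac{253}{2} - \frac{\sqrt{2309}}{256}\right) + 17742 = \frac{35737}{2} - \frac{\sqrt{2309}}{256}$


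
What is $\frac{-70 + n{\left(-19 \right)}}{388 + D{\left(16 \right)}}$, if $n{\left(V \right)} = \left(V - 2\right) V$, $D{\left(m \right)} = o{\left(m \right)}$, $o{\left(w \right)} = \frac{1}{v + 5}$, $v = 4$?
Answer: $\frac{423}{499} \approx 0.8477$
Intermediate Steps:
$o{\left(w \right)} = \frac{1}{9}$ ($o{\left(w \right)} = \frac{1}{4 + 5} = \frac{1}{9}$)
$D{\left(m \right)} = \frac{1}{9}$
$n{\left(V \right)} = V \left(-2 + V\right)$ ($n{\left(V \right)} = \left(-2 + V\right) V = V \left(-2 + V\right)$)
$\frac{-70 + n{\left(-19 \right)}}{388 + D{\left(16 \right)}} = \frac{-70 - 19 \left(-2 - 19\right)}{388 + \frac{1}{9}} = \frac{-70 - -399}{\frac{3493}{9}} = \left(-70 + 399\right) \frac{9}{3493} = 329 \cdot \frac{9}{3493} = \frac{423}{499}$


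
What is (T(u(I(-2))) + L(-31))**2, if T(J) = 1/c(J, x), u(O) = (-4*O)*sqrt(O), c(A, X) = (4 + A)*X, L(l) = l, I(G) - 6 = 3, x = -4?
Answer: 166281025/173056 ≈ 960.85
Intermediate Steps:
I(G) = 9 (I(G) = 6 + 3 = 9)
c(A, X) = X*(4 + A)
u(O) = -4*O**(3/2)
T(J) = 1/(-16 - 4*J) (T(J) = 1/(-4*(4 + J)) = 1/(-16 - 4*J))
(T(u(I(-2))) + L(-31))**2 = (1/(4*(-4 - (-4)*9**(3/2))) - 31)**2 = (1/(4*(-4 - (-4)*27)) - 31)**2 = (1/(4*(-4 - 1*(-108))) - 31)**2 = (1/(4*(-4 + 108)) - 31)**2 = ((1/4)/104 - 31)**2 = ((1/4)*(1/104) - 31)**2 = (1/416 - 31)**2 = (-12895/416)**2 = 166281025/173056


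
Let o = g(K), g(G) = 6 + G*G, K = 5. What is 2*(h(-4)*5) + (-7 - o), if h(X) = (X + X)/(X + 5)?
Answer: -118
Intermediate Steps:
h(X) = 2*X/(5 + X) (h(X) = (2*X)/(5 + X) = 2*X/(5 + X))
g(G) = 6 + G²
o = 31 (o = 6 + 5² = 6 + 25 = 31)
2*(h(-4)*5) + (-7 - o) = 2*((2*(-4)/(5 - 4))*5) + (-7 - 1*31) = 2*((2*(-4)/1)*5) + (-7 - 31) = 2*((2*(-4)*1)*5) - 38 = 2*(-8*5) - 38 = 2*(-40) - 38 = -80 - 38 = -118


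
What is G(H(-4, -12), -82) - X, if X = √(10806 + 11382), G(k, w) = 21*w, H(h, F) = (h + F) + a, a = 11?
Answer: -1722 - 86*√3 ≈ -1871.0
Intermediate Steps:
H(h, F) = 11 + F + h (H(h, F) = (h + F) + 11 = (F + h) + 11 = 11 + F + h)
X = 86*√3 (X = √22188 = 86*√3 ≈ 148.96)
G(H(-4, -12), -82) - X = 21*(-82) - 86*√3 = -1722 - 86*√3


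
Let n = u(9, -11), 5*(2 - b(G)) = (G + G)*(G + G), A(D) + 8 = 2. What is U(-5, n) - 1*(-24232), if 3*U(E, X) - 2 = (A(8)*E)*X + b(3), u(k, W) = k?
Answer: 364814/15 ≈ 24321.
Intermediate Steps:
A(D) = -6 (A(D) = -8 + 2 = -6)
b(G) = 2 - 4*G²/5 (b(G) = 2 - (G + G)*(G + G)/5 = 2 - 2*G*2*G/5 = 2 - 4*G²/5)
n = 9
U(E, X) = -16/15 - 2*E*X (U(E, X) = ⅔ + ((-6*E)*X + (2 - ⅘*3²))/3 = ⅔ + (-6*E*X + (2 - ⅘*9))/3 = ⅔ + (-6*E*X + (2 - 36/5))/3 = ⅔ + (-6*E*X - 26/5)/3 = ⅔ + (-26/5 - 6*E*X)/3 = ⅔ + (-26/15 - 2*E*X) = -16/15 - 2*E*X)
U(-5, n) - 1*(-24232) = (-16/15 - 2*(-5)*9) - 1*(-24232) = (-16/15 + 90) + 24232 = 1334/15 + 24232 = 364814/15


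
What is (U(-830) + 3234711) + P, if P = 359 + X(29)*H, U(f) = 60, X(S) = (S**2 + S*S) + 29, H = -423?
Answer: 2511377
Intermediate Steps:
X(S) = 29 + 2*S**2 (X(S) = (S**2 + S**2) + 29 = 2*S**2 + 29 = 29 + 2*S**2)
P = -723394 (P = 359 + (29 + 2*29**2)*(-423) = 359 + (29 + 2*841)*(-423) = 359 + (29 + 1682)*(-423) = 359 + 1711*(-423) = 359 - 723753 = -723394)
(U(-830) + 3234711) + P = (60 + 3234711) - 723394 = 3234771 - 723394 = 2511377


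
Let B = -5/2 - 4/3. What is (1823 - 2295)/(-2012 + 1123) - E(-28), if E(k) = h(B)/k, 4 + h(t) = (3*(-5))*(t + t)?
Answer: 15985/3556 ≈ 4.4952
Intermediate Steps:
B = -23/6 (B = -5*½ - 4*⅓ = -5/2 - 4/3 = -23/6 ≈ -3.8333)
h(t) = -4 - 30*t (h(t) = -4 + (3*(-5))*(t + t) = -4 - 30*t)
E(k) = 111/k (E(k) = (-4 - 30*(-23/6))/k = (-4 + 115)/k = 111/k)
(1823 - 2295)/(-2012 + 1123) - E(-28) = (1823 - 2295)/(-2012 + 1123) - 111/(-28) = -472/(-889) - 111*(-1)/28 = -472*(-1/889) - 1*(-111/28) = 472/889 + 111/28 = 15985/3556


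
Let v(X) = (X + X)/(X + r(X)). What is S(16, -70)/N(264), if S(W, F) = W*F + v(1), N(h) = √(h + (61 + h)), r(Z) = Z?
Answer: -1119*√589/589 ≈ -46.108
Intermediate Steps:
v(X) = 1 (v(X) = (X + X)/(X + X) = (2*X)/((2*X)) = (2*X)*(1/(2*X)) = 1)
N(h) = √(61 + 2*h)
S(W, F) = 1 + F*W (S(W, F) = W*F + 1 = F*W + 1 = 1 + F*W)
S(16, -70)/N(264) = (1 - 70*16)/(√(61 + 2*264)) = (1 - 1120)/(√(61 + 528)) = -1119*√589/589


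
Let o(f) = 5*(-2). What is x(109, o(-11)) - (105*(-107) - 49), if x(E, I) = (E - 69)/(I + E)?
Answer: 1117156/99 ≈ 11284.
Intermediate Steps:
o(f) = -10
x(E, I) = (-69 + E)/(E + I)
x(109, o(-11)) - (105*(-107) - 49) = (-69 + 109)/(109 - 10) - (105*(-107) - 49) = 40/99 - (-11235 - 49) = (1/99)*40 - 1*(-11284) = 40/99 + 11284 = 1117156/99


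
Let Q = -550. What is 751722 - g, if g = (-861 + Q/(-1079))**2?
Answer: 13130889041/1164241 ≈ 11279.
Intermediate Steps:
g = 862054683961/1164241 (g = (-861 - 550/(-1079))**2 = (-861 - 550*(-1/1079))**2 = (-861 + 550/1079)**2 = (-928469/1079)**2 = 862054683961/1164241 ≈ 7.4044e+5)
751722 - g = 751722 - 1*862054683961/1164241 = 751722 - 862054683961/1164241 = 13130889041/1164241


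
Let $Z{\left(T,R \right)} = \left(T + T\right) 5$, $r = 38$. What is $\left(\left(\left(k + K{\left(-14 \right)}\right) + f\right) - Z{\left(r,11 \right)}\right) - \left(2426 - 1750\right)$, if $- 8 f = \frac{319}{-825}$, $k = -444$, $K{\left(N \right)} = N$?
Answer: $- \frac{908371}{600} \approx -1514.0$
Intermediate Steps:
$Z{\left(T,R \right)} = 10 T$ ($Z{\left(T,R \right)} = 2 T 5 = 10 T$)
$f = \frac{29}{600}$ ($f = - \frac{319 \frac{1}{-825}}{8} = - \frac{319 \left(- \frac{1}{825}\right)}{8} = \left(- \frac{1}{8}\right) \left(- \frac{29}{75}\right) = \frac{29}{600} \approx 0.048333$)
$\left(\left(\left(k + K{\left(-14 \right)}\right) + f\right) - Z{\left(r,11 \right)}\right) - \left(2426 - 1750\right) = \left(\left(\left(-444 - 14\right) + \frac{29}{600}\right) - 10 \cdot 38\right) - \left(2426 - 1750\right) = \left(\left(-458 + \frac{29}{600}\right) - 380\right) - \left(2426 - 1750\right) = \left(- \frac{274771}{600} - 380\right) - 676 = - \frac{502771}{600} - 676 = - \frac{908371}{600}$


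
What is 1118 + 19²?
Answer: 1479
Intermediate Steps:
1118 + 19² = 1118 + 361 = 1479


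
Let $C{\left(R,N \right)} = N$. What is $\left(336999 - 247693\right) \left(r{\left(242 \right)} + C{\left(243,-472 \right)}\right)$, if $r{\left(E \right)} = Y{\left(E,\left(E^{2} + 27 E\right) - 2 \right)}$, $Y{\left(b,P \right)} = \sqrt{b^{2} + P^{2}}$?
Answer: $-42152432 + 178612 \sqrt{1059386945} \approx 5.7714 \cdot 10^{9}$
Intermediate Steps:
$Y{\left(b,P \right)} = \sqrt{P^{2} + b^{2}}$
$r{\left(E \right)} = \sqrt{E^{2} + \left(-2 + E^{2} + 27 E\right)^{2}}$ ($r{\left(E \right)} = \sqrt{\left(\left(E^{2} + 27 E\right) - 2\right)^{2} + E^{2}} = \sqrt{\left(-2 + E^{2} + 27 E\right)^{2} + E^{2}} = \sqrt{E^{2} + \left(-2 + E^{2} + 27 E\right)^{2}}$)
$\left(336999 - 247693\right) \left(r{\left(242 \right)} + C{\left(243,-472 \right)}\right) = \left(336999 - 247693\right) \left(\sqrt{242^{2} + \left(-2 + 242^{2} + 27 \cdot 242\right)^{2}} - 472\right) = 89306 \left(\sqrt{58564 + \left(-2 + 58564 + 6534\right)^{2}} - 472\right) = 89306 \left(\sqrt{58564 + 65096^{2}} - 472\right) = 89306 \left(\sqrt{58564 + 4237489216} - 472\right) = 89306 \left(\sqrt{4237547780} - 472\right) = 89306 \left(2 \sqrt{1059386945} - 472\right) = 89306 \left(-472 + 2 \sqrt{1059386945}\right) = -42152432 + 178612 \sqrt{1059386945}$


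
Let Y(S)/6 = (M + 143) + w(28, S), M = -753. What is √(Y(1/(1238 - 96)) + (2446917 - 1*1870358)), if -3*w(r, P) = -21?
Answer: √572941 ≈ 756.93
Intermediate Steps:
w(r, P) = 7 (w(r, P) = -⅓*(-21) = 7)
Y(S) = -3618 (Y(S) = 6*((-753 + 143) + 7) = 6*(-610 + 7) = 6*(-603) = -3618)
√(Y(1/(1238 - 96)) + (2446917 - 1*1870358)) = √(-3618 + (2446917 - 1*1870358)) = √(-3618 + (2446917 - 1870358)) = √(-3618 + 576559) = √572941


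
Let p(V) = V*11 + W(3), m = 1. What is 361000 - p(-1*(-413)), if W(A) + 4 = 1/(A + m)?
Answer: 1425843/4 ≈ 3.5646e+5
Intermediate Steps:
W(A) = -4 + 1/(1 + A) (W(A) = -4 + 1/(A + 1) = -4 + 1/(1 + A))
p(V) = -15/4 + 11*V (p(V) = V*11 + (-3 - 4*3)/(1 + 3) = 11*V + (-3 - 12)/4 = 11*V + (¼)*(-15) = 11*V - 15/4 = -15/4 + 11*V)
361000 - p(-1*(-413)) = 361000 - (-15/4 + 11*(-1*(-413))) = 361000 - (-15/4 + 11*413) = 361000 - (-15/4 + 4543) = 361000 - 1*18157/4 = 361000 - 18157/4 = 1425843/4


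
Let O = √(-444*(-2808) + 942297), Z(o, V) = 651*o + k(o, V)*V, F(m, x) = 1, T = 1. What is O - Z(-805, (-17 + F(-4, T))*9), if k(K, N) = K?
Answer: 408135 + √2189049 ≈ 4.0961e+5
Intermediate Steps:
Z(o, V) = 651*o + V*o (Z(o, V) = 651*o + o*V = 651*o + V*o)
O = √2189049 (O = √(1246752 + 942297) = √2189049 ≈ 1479.5)
O - Z(-805, (-17 + F(-4, T))*9) = √2189049 - (-805)*(651 + (-17 + 1)*9) = √2189049 - (-805)*(651 - 16*9) = √2189049 - (-805)*(651 - 144) = √2189049 - (-805)*507 = √2189049 - 1*(-408135) = √2189049 + 408135 = 408135 + √2189049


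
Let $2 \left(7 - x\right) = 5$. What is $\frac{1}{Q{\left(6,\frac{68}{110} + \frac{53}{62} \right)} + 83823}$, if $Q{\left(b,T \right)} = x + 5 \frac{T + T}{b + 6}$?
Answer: $\frac{4092}{343027153} \approx 1.1929 \cdot 10^{-5}$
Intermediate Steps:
$x = \frac{9}{2}$ ($x = 7 - \frac{5}{2} = \frac{9}{2} \approx 4.5$)
$Q{\left(b,T \right)} = \frac{9}{2} + \frac{10 T}{6 + b}$ ($Q{\left(b,T \right)} = \frac{9}{2} + 5 \frac{T + T}{b + 6} = \frac{9}{2} + 5 \frac{2 T}{6 + b} = \frac{9}{2} + \frac{10 T}{6 + b}$)
$\frac{1}{Q{\left(6,\frac{68}{110} + \frac{53}{62} \right)} + 83823} = \frac{1}{\frac{54 + 9 \cdot 6 + 20 \left(\frac{68}{110} + \frac{53}{62}\right)}{2 \left(6 + 6\right)} + 83823} = \frac{1}{\frac{54 + 54 + 20 \left(68 \cdot \frac{1}{110} + 53 \cdot \frac{1}{62}\right)}{2 \cdot 12} + 83823} = \frac{1}{\frac{1}{2} \cdot \frac{1}{12} \left(54 + 54 + 20 \left(\frac{34}{55} + \frac{53}{62}\right)\right) + 83823} = \frac{1}{\frac{1}{2} \cdot \frac{1}{12} \left(54 + 54 + 20 \cdot \frac{5023}{3410}\right) + 83823} = \frac{1}{\frac{1}{2} \cdot \frac{1}{12} \left(54 + 54 + \frac{10046}{341}\right) + 83823} = \frac{1}{\frac{1}{2} \cdot \frac{1}{12} \cdot \frac{46874}{341} + 83823} = \frac{1}{\frac{23437}{4092} + 83823} = \frac{1}{\frac{343027153}{4092}} = \frac{4092}{343027153}$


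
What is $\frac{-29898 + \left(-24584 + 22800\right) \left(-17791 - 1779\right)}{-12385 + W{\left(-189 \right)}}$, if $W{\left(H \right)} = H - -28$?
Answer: $- \frac{17441491}{6273} \approx -2780.4$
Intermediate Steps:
$W{\left(H \right)} = 28 + H$ ($W{\left(H \right)} = H + 28 = 28 + H$)
$\frac{-29898 + \left(-24584 + 22800\right) \left(-17791 - 1779\right)}{-12385 + W{\left(-189 \right)}} = \frac{-29898 + \left(-24584 + 22800\right) \left(-17791 - 1779\right)}{-12385 + \left(28 - 189\right)} = \frac{-29898 - -34912880}{-12385 - 161} = \frac{-29898 + 34912880}{-12546} = 34882982 \left(- \frac{1}{12546}\right) = - \frac{17441491}{6273}$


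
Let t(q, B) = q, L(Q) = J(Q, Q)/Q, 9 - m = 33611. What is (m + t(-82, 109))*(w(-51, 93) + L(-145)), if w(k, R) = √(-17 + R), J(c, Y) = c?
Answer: -33684 - 67368*√19 ≈ -3.2733e+5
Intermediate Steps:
m = -33602 (m = 9 - 1*33611 = 9 - 33611 = -33602)
L(Q) = 1 (L(Q) = Q/Q = 1)
(m + t(-82, 109))*(w(-51, 93) + L(-145)) = (-33602 - 82)*(√(-17 + 93) + 1) = -33684*(√76 + 1) = -33684*(2*√19 + 1) = -33684*(1 + 2*√19) = -33684 - 67368*√19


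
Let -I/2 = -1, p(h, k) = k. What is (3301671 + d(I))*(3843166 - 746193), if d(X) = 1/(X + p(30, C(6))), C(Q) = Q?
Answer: 81801490632037/8 ≈ 1.0225e+13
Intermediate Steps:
I = 2 (I = -2*(-1) = 2)
d(X) = 1/(6 + X) (d(X) = 1/(X + 6) = 1/(6 + X))
(3301671 + d(I))*(3843166 - 746193) = (3301671 + 1/(6 + 2))*(3843166 - 746193) = (3301671 + 1/8)*3096973 = (3301671 + ⅛)*3096973 = (26413369/8)*3096973 = 81801490632037/8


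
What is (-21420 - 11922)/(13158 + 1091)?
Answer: -33342/14249 ≈ -2.3400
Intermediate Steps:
(-21420 - 11922)/(13158 + 1091) = -33342/14249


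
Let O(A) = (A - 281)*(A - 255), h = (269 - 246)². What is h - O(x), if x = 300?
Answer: -326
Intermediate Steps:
h = 529 (h = 23² = 529)
O(A) = (-281 + A)*(-255 + A)
h - O(x) = 529 - (71655 + 300² - 536*300) = 529 - (71655 + 90000 - 160800) = 529 - 1*855 = 529 - 855 = -326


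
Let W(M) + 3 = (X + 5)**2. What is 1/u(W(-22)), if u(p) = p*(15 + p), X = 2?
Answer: 1/2806 ≈ 0.00035638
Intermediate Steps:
W(M) = 46 (W(M) = -3 + (2 + 5)**2 = -3 + 7**2 = -3 + 49 = 46)
1/u(W(-22)) = 1/(46*(15 + 46)) = 1/(46*61) = 1/2806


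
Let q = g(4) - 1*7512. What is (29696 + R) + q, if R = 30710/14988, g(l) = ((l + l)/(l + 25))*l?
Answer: 4821845087/217326 ≈ 22187.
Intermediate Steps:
g(l) = 2*l²/(25 + l) (g(l) = ((2*l)/(25 + l))*l = (2*l/(25 + l))*l = 2*l²/(25 + l))
R = 15355/7494 (R = 30710*(1/14988) = 15355/7494 ≈ 2.0490)
q = -217816/29 (q = 2*4²/(25 + 4) - 1*7512 = 2*16/29 - 7512 = 2*16*(1/29) - 7512 = 32/29 - 7512 = -217816/29 ≈ -7510.9)
(29696 + R) + q = (29696 + 15355/7494) - 217816/29 = 222557179/7494 - 217816/29 = 4821845087/217326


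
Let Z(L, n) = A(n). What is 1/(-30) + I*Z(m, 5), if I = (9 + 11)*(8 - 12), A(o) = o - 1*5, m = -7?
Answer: -1/30 ≈ -0.033333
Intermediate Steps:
A(o) = -5 + o (A(o) = o - 5 = -5 + o)
Z(L, n) = -5 + n
I = -80 (I = 20*(-4) = -80)
1/(-30) + I*Z(m, 5) = 1/(-30) - 80*(-5 + 5) = -1/30 - 80*0 = -1/30 + 0 = -1/30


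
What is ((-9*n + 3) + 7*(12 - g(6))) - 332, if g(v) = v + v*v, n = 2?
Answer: -557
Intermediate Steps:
g(v) = v + v**2
((-9*n + 3) + 7*(12 - g(6))) - 332 = ((-9*2 + 3) + 7*(12 - 6*(1 + 6))) - 332 = ((-18 + 3) + 7*(12 - 6*7)) - 332 = (-15 + 7*(12 - 1*42)) - 332 = (-15 + 7*(12 - 42)) - 332 = (-15 + 7*(-30)) - 332 = (-15 - 210) - 332 = -225 - 332 = -557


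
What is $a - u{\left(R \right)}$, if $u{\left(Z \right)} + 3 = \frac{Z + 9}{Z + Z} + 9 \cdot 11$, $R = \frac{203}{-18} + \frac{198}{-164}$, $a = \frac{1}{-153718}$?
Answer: $- \frac{68084012577}{708178826} \approx -96.14$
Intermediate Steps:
$a = - \frac{1}{153718} \approx -6.5054 \cdot 10^{-6}$
$R = - \frac{4607}{369}$ ($R = 203 \left(- \frac{1}{18}\right) + 198 \left(- \frac{1}{164}\right) = - \frac{203}{18} - \frac{99}{82} = - \frac{4607}{369} \approx -12.485$)
$u{\left(Z \right)} = 96 + \frac{9 + Z}{2 Z}$ ($u{\left(Z \right)} = -3 + \left(\frac{Z + 9}{Z + Z} + 9 \cdot 11\right) = -3 + \left(\frac{9 + Z}{2 Z} + 99\right) = -3 + \left(99 + \frac{9 + Z}{2 Z}\right) = 96 + \frac{9 + Z}{2 Z}$)
$a - u{\left(R \right)} = - \frac{1}{153718} - \frac{9 + 193 \left(- \frac{4607}{369}\right)}{2 \left(- \frac{4607}{369}\right)} = - \frac{1}{153718} - \frac{1}{2} \left(- \frac{369}{4607}\right) \left(9 - \frac{889151}{369}\right) = - \frac{1}{153718} - \frac{1}{2} \left(- \frac{369}{4607}\right) \left(- \frac{885830}{369}\right) = - \frac{1}{153718} - \frac{442915}{4607} = - \frac{68084012577}{708178826}$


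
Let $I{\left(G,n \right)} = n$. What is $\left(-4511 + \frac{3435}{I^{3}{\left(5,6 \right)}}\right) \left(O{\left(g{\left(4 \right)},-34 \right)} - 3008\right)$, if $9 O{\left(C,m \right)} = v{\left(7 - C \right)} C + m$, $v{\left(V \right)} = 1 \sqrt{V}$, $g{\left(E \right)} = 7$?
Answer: $\frac{4386387791}{324} \approx 1.3538 \cdot 10^{7}$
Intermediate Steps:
$v{\left(V \right)} = \sqrt{V}$
$O{\left(C,m \right)} = \frac{m}{9} + \frac{C \sqrt{7 - C}}{9}$ ($O{\left(C,m \right)} = \frac{\sqrt{7 - C} C + m}{9} = \frac{C \sqrt{7 - C} + m}{9} = \frac{m + C \sqrt{7 - C}}{9} = \frac{m}{9} + \frac{C \sqrt{7 - C}}{9}$)
$\left(-4511 + \frac{3435}{I^{3}{\left(5,6 \right)}}\right) \left(O{\left(g{\left(4 \right)},-34 \right)} - 3008\right) = \left(-4511 + \frac{3435}{6^{3}}\right) \left(\left(\frac{1}{9} \left(-34\right) + \frac{1}{9} \cdot 7 \sqrt{7 - 7}\right) - 3008\right) = \left(-4511 + \frac{3435}{216}\right) \left(\left(- \frac{34}{9} + \frac{1}{9} \cdot 7 \sqrt{7 - 7}\right) - 3008\right) = \left(-4511 + 3435 \cdot \frac{1}{216}\right) \left(\left(- \frac{34}{9} + \frac{1}{9} \cdot 7 \sqrt{0}\right) - 3008\right) = \left(-4511 + \frac{1145}{72}\right) \left(\left(- \frac{34}{9} + \frac{1}{9} \cdot 7 \cdot 0\right) - 3008\right) = - \frac{323647 \left(\left(- \frac{34}{9} + 0\right) - 3008\right)}{72} = - \frac{323647 \left(- \frac{34}{9} - 3008\right)}{72} = \left(- \frac{323647}{72}\right) \left(- \frac{27106}{9}\right) = \frac{4386387791}{324}$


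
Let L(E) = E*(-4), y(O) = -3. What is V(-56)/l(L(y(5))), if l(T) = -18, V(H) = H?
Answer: 28/9 ≈ 3.1111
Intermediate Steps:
L(E) = -4*E
V(-56)/l(L(y(5))) = -56/(-18) = -56*(-1/18) = 28/9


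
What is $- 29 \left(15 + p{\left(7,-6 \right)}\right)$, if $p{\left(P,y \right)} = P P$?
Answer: $-1856$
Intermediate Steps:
$p{\left(P,y \right)} = P^{2}$
$- 29 \left(15 + p{\left(7,-6 \right)}\right) = - 29 \left(15 + 7^{2}\right) = - 29 \left(15 + 49\right) = \left(-29\right) 64 = -1856$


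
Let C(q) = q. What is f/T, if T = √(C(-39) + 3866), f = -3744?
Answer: -3744*√3827/3827 ≈ -60.521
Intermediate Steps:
T = √3827 (T = √(-39 + 3866) = √3827 ≈ 61.863)
f/T = -3744*√3827/3827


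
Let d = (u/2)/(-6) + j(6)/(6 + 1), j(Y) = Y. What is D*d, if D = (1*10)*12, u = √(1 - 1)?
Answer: 720/7 ≈ 102.86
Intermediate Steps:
u = 0 (u = √0 = 0)
D = 120 (D = 10*12 = 120)
d = 6/7 (d = (0/2)/(-6) + 6/(6 + 1) = (0*(½))*(-⅙) + 6/7 = 0*(-⅙) + 6*(⅐) = 0 + 6/7 = 6/7 ≈ 0.85714)
D*d = 120*(6/7) = 720/7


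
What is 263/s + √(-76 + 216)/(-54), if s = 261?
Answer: 263/261 - √35/27 ≈ 0.78855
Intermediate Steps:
263/s + √(-76 + 216)/(-54) = 263/261 + √(-76 + 216)/(-54) = 263*(1/261) + √140*(-1/54) = 263/261 + (2*√35)*(-1/54) = 263/261 - √35/27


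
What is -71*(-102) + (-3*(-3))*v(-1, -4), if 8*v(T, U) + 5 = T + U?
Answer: 28923/4 ≈ 7230.8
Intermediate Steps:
v(T, U) = -5/8 + T/8 + U/8 (v(T, U) = -5/8 + (T + U)/8 = -5/8 + (T/8 + U/8) = -5/8 + T/8 + U/8)
-71*(-102) + (-3*(-3))*v(-1, -4) = -71*(-102) + (-3*(-3))*(-5/8 + (⅛)*(-1) + (⅛)*(-4)) = 7242 + 9*(-5/8 - ⅛ - ½) = 7242 + 9*(-5/4) = 7242 - 45/4 = 28923/4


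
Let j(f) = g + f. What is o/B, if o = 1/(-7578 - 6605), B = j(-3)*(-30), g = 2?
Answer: -1/425490 ≈ -2.3502e-6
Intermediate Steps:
j(f) = 2 + f
B = 30 (B = (2 - 3)*(-30) = -1*(-30) = 30)
o = -1/14183 (o = 1/(-14183) = -1/14183 ≈ -7.0507e-5)
o/B = -1/14183/30 = -1/14183*1/30 = -1/425490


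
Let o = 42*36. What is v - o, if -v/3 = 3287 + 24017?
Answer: -83424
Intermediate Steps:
o = 1512
v = -81912 (v = -3*(3287 + 24017) = -3*27304 = -81912)
v - o = -81912 - 1*1512 = -81912 - 1512 = -83424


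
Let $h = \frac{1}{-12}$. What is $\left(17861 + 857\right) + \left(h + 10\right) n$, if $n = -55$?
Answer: $\frac{218071}{12} \approx 18173.0$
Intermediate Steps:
$h = - \frac{1}{12} \approx -0.083333$
$\left(17861 + 857\right) + \left(h + 10\right) n = \left(17861 + 857\right) + \left(- \frac{1}{12} + 10\right) \left(-55\right) = 18718 + \frac{119}{12} \left(-55\right) = 18718 - \frac{6545}{12} = \frac{218071}{12}$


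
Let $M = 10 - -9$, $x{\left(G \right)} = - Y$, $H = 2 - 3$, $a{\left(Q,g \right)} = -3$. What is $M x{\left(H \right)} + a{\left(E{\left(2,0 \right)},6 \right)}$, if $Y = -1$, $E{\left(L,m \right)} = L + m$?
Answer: $16$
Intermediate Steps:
$H = -1$ ($H = 2 - 3 = -1$)
$x{\left(G \right)} = 1$ ($x{\left(G \right)} = \left(-1\right) \left(-1\right) = 1$)
$M = 19$ ($M = 10 + 9 = 19$)
$M x{\left(H \right)} + a{\left(E{\left(2,0 \right)},6 \right)} = 19 \cdot 1 - 3 = 19 - 3 = 16$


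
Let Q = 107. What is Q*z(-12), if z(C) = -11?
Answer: -1177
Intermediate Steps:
Q*z(-12) = 107*(-11) = -1177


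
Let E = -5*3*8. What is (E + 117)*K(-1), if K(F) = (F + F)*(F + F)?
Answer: -12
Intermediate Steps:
K(F) = 4*F² (K(F) = (2*F)*(2*F) = 4*F²)
E = -120 (E = -15*8 = -120)
(E + 117)*K(-1) = (-120 + 117)*(4*(-1)²) = -12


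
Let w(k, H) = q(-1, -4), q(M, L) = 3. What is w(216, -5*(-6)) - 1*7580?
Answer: -7577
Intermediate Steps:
w(k, H) = 3
w(216, -5*(-6)) - 1*7580 = 3 - 1*7580 = 3 - 7580 = -7577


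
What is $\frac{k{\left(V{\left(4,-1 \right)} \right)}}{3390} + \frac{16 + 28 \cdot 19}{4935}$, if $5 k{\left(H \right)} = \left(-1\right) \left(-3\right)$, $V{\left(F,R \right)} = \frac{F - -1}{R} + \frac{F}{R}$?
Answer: $\frac{620227}{5576550} \approx 0.11122$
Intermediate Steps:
$V{\left(F,R \right)} = \frac{F}{R} + \frac{1 + F}{R}$ ($V{\left(F,R \right)} = \frac{F + 1}{R} + \frac{F}{R} = \frac{1 + F}{R} + \frac{F}{R} = \frac{F}{R} + \frac{1 + F}{R}$)
$k{\left(H \right)} = \frac{3}{5}$ ($k{\left(H \right)} = \frac{\left(-1\right) \left(-3\right)}{5} = \frac{1}{5} \cdot 3 = \frac{3}{5}$)
$\frac{k{\left(V{\left(4,-1 \right)} \right)}}{3390} + \frac{16 + 28 \cdot 19}{4935} = \frac{3}{5 \cdot 3390} + \frac{16 + 28 \cdot 19}{4935} = \frac{3}{5} \cdot \frac{1}{3390} + \left(16 + 532\right) \frac{1}{4935} = \frac{1}{5650} + 548 \cdot \frac{1}{4935} = \frac{1}{5650} + \frac{548}{4935} = \frac{620227}{5576550}$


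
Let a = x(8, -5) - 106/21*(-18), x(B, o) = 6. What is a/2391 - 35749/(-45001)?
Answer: 209613897/251060579 ≈ 0.83491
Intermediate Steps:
a = 678/7 (a = 6 - 106/21*(-18) = 6 + 636/7 = 678/7 ≈ 96.857)
a/2391 - 35749/(-45001) = (678/7)/2391 - 35749/(-45001) = (678/7)*(1/2391) - 35749*(-1/45001) = 226/5579 + 35749/45001 = 209613897/251060579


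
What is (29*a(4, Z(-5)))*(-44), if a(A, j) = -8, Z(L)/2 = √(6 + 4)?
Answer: 10208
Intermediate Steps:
Z(L) = 2*√10 (Z(L) = 2*√(6 + 4) = 2*√10)
(29*a(4, Z(-5)))*(-44) = (29*(-8))*(-44) = -232*(-44) = 10208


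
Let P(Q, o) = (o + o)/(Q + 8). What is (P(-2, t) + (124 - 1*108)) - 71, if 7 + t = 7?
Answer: -55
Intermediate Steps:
t = 0 (t = -7 + 7 = 0)
P(Q, o) = 2*o/(8 + Q) (P(Q, o) = (2*o)/(8 + Q) = 2*o/(8 + Q))
(P(-2, t) + (124 - 1*108)) - 71 = (2*0/(8 - 2) + (124 - 1*108)) - 71 = (2*0/6 + (124 - 108)) - 71 = (2*0*(⅙) + 16) - 71 = (0 + 16) - 71 = 16 - 71 = -55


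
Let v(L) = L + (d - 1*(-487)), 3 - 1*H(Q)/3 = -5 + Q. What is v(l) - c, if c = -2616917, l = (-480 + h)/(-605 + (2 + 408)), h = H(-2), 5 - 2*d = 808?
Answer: 68042125/26 ≈ 2.6170e+6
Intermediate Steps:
d = -803/2 (d = 5/2 - 1/2*808 = 5/2 - 404 = -803/2 ≈ -401.50)
H(Q) = 24 - 3*Q (H(Q) = 9 - 3*(-5 + Q) = 9 + (15 - 3*Q) = 24 - 3*Q)
h = 30 (h = 24 - 3*(-2) = 24 + 6 = 30)
l = 30/13 (l = (-480 + 30)/(-605 + (2 + 408)) = -450/(-605 + 410) = -450/(-195) = -450*(-1/195) = 30/13 ≈ 2.3077)
v(L) = 171/2 + L (v(L) = L + (-803/2 - 1*(-487)) = L + (-803/2 + 487) = L + 171/2 = 171/2 + L)
v(l) - c = (171/2 + 30/13) - 1*(-2616917) = 2283/26 + 2616917 = 68042125/26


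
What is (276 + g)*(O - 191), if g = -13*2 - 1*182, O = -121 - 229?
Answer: -36788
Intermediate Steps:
O = -350
g = -208 (g = -26 - 182 = -208)
(276 + g)*(O - 191) = (276 - 208)*(-350 - 191) = 68*(-541) = -36788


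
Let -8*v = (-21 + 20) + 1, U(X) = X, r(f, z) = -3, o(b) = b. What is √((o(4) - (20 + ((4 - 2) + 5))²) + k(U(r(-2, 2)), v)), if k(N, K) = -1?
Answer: 11*I*√6 ≈ 26.944*I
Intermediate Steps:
v = 0 (v = -((-21 + 20) + 1)/8 = -(-1 + 1)/8 = -⅛*0 = 0)
√((o(4) - (20 + ((4 - 2) + 5))²) + k(U(r(-2, 2)), v)) = √((4 - (20 + ((4 - 2) + 5))²) - 1) = √((4 - (20 + (2 + 5))²) - 1) = √((4 - (20 + 7)²) - 1) = √((4 - 1*27²) - 1) = √((4 - 1*729) - 1) = √((4 - 729) - 1) = √(-725 - 1) = √(-726) = 11*I*√6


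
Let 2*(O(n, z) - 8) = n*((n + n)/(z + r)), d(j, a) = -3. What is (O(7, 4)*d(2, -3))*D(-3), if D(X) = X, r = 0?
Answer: 729/4 ≈ 182.25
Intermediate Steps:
O(n, z) = 8 + n²/z (O(n, z) = 8 + (n*((n + n)/(z + 0)))/2 = 8 + (n*((2*n)/z))/2 = 8 + (n*(2*n/z))/2 = 8 + (2*n²/z)/2 = 8 + n²/z)
(O(7, 4)*d(2, -3))*D(-3) = ((8 + 7²/4)*(-3))*(-3) = ((8 + 49*(¼))*(-3))*(-3) = ((8 + 49/4)*(-3))*(-3) = ((81/4)*(-3))*(-3) = -243/4*(-3) = 729/4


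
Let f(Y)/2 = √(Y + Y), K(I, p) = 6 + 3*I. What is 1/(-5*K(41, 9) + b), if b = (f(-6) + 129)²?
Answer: -I/(-15948*I + 1032*√3) ≈ 6.1926e-5 - 6.9407e-6*I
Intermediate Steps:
f(Y) = 2*√2*√Y (f(Y) = 2*√(Y + Y) = 2*√(2*Y) = 2*(√2*√Y) = 2*√2*√Y)
b = (129 + 4*I*√3)² (b = (2*√2*√(-6) + 129)² = (2*√2*(I*√6) + 129)² = (4*I*√3 + 129)² = (129 + 4*I*√3)² ≈ 16593.0 + 1787.5*I)
1/(-5*K(41, 9) + b) = 1/(-5*(6 + 3*41) + (16593 + 1032*I*√3)) = 1/(-5*(6 + 123) + (16593 + 1032*I*√3)) = 1/(-5*129 + (16593 + 1032*I*√3)) = 1/(-645 + (16593 + 1032*I*√3)) = 1/(15948 + 1032*I*√3)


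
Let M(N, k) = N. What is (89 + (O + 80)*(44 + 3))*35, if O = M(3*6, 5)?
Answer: 164325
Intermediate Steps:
O = 18 (O = 3*6 = 18)
(89 + (O + 80)*(44 + 3))*35 = (89 + (18 + 80)*(44 + 3))*35 = (89 + 98*47)*35 = (89 + 4606)*35 = 4695*35 = 164325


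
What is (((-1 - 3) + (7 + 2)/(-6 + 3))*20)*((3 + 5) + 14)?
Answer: -3080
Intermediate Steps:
(((-1 - 3) + (7 + 2)/(-6 + 3))*20)*((3 + 5) + 14) = ((-4 + 9/(-3))*20)*(8 + 14) = ((-4 + 9*(-⅓))*20)*22 = ((-4 - 3)*20)*22 = -7*20*22 = -140*22 = -3080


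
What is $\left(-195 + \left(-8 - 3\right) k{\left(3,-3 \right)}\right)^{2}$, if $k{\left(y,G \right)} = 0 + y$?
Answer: $51984$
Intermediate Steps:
$k{\left(y,G \right)} = y$
$\left(-195 + \left(-8 - 3\right) k{\left(3,-3 \right)}\right)^{2} = \left(-195 + \left(-8 - 3\right) 3\right)^{2} = \left(-195 - 33\right)^{2} = \left(-228\right)^{2} = 51984$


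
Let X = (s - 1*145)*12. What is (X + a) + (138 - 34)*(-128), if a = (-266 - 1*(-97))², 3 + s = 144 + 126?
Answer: 16713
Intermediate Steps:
s = 267 (s = -3 + (144 + 126) = -3 + 270 = 267)
a = 28561 (a = (-266 + 97)² = (-169)² = 28561)
X = 1464 (X = (267 - 1*145)*12 = (267 - 145)*12 = 122*12 = 1464)
(X + a) + (138 - 34)*(-128) = (1464 + 28561) + (138 - 34)*(-128) = 30025 + 104*(-128) = 30025 - 13312 = 16713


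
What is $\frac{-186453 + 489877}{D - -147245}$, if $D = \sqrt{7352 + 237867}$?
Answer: $\frac{22338833440}{10840422403} - \frac{1972256 \sqrt{1451}}{10840422403} \approx 2.0538$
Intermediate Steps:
$D = 13 \sqrt{1451}$ ($D = \sqrt{245219} = 13 \sqrt{1451} \approx 495.2$)
$\frac{-186453 + 489877}{D - -147245} = \frac{-186453 + 489877}{13 \sqrt{1451} - -147245} = \frac{303424}{13 \sqrt{1451} + 147245} = \frac{303424}{147245 + 13 \sqrt{1451}}$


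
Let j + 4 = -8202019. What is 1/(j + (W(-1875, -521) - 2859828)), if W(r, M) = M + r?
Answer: -1/11064247 ≈ -9.0381e-8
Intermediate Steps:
j = -8202023 (j = -4 - 8202019 = -8202023)
1/(j + (W(-1875, -521) - 2859828)) = 1/(-8202023 + ((-521 - 1875) - 2859828)) = 1/(-8202023 + (-2396 - 2859828)) = 1/(-8202023 - 2862224) = 1/(-11064247) = -1/11064247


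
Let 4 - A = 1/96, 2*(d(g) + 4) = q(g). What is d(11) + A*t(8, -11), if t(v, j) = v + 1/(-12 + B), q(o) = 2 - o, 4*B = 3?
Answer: 24907/1080 ≈ 23.062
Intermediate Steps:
B = ¾ (B = (¼)*3 = ¾ ≈ 0.75000)
t(v, j) = -4/45 + v (t(v, j) = v + 1/(-12 + ¾) = v + 1/(-45/4) = v - 4/45 = -4/45 + v)
d(g) = -3 - g/2 (d(g) = -4 + (2 - g)/2 = -4 + (1 - g/2) = -3 - g/2)
A = 383/96 (A = 4 - 1/96 = 383/96 ≈ 3.9896)
d(11) + A*t(8, -11) = (-3 - ½*11) + 383*(-4/45 + 8)/96 = (-3 - 11/2) + (383/96)*(356/45) = -17/2 + 34087/1080 = 24907/1080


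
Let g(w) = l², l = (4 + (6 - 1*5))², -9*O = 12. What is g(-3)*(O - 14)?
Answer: -28750/3 ≈ -9583.3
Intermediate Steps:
O = -4/3 (O = -⅑*12 = -4/3 ≈ -1.3333)
l = 25 (l = (4 + (6 - 5))² = (4 + 1)² = 5² = 25)
g(w) = 625 (g(w) = 25² = 625)
g(-3)*(O - 14) = 625*(-4/3 - 14) = 625*(-46/3) = -28750/3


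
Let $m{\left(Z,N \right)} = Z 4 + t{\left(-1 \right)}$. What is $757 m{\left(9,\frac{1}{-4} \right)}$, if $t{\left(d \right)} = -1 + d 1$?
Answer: $25738$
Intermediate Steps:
$t{\left(d \right)} = -1 + d$
$m{\left(Z,N \right)} = -2 + 4 Z$ ($m{\left(Z,N \right)} = Z 4 - 2 = 4 Z - 2 = -2 + 4 Z$)
$757 m{\left(9,\frac{1}{-4} \right)} = 757 \left(-2 + 4 \cdot 9\right) = 757 \left(-2 + 36\right) = 757 \cdot 34 = 25738$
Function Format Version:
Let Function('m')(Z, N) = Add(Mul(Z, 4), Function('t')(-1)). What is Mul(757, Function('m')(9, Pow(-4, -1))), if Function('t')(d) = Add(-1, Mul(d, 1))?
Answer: 25738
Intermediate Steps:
Function('t')(d) = Add(-1, d)
Function('m')(Z, N) = Add(-2, Mul(4, Z)) (Function('m')(Z, N) = Add(Mul(Z, 4), Add(-1, -1)) = Add(Mul(4, Z), -2) = Add(-2, Mul(4, Z)))
Mul(757, Function('m')(9, Pow(-4, -1))) = Mul(757, Add(-2, Mul(4, 9))) = Mul(757, Add(-2, 36)) = Mul(757, 34) = 25738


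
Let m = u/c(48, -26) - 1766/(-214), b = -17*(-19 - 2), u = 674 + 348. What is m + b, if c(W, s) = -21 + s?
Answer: 1727500/5029 ≈ 343.51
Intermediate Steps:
u = 1022
b = 357 (b = -17*(-21) = 357)
m = -67853/5029 (m = 1022/(-21 - 26) - 1766/(-214) = 1022/(-47) - 1766*(-1/214) = 1022*(-1/47) + 883/107 = -1022/47 + 883/107 = -67853/5029 ≈ -13.492)
m + b = -67853/5029 + 357 = 1727500/5029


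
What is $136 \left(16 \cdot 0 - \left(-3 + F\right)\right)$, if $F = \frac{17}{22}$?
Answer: $\frac{3332}{11} \approx 302.91$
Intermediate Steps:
$F = \frac{17}{22}$ ($F = 17 \cdot \frac{1}{22} = \frac{17}{22} \approx 0.77273$)
$136 \left(16 \cdot 0 - \left(-3 + F\right)\right) = 136 \left(16 \cdot 0 + \left(\left(\left(-11 + 2\right) + 12\right) - \frac{17}{22}\right)\right) = 136 \left(0 + \left(\left(-9 + 12\right) - \frac{17}{22}\right)\right) = 136 \left(0 + \left(3 - \frac{17}{22}\right)\right) = 136 \left(0 + \frac{49}{22}\right) = 136 \cdot \frac{49}{22} = \frac{3332}{11}$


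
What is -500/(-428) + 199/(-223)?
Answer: 6582/23861 ≈ 0.27585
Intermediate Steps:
-500/(-428) + 199/(-223) = -500*(-1/428) + 199*(-1/223) = 125/107 - 199/223 = 6582/23861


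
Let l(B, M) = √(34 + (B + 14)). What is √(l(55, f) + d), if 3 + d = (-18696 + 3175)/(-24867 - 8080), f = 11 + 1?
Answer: √(-2745144040 + 1085504809*√103)/32947 ≈ 2.7604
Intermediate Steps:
f = 12
l(B, M) = √(48 + B) (l(B, M) = √(34 + (14 + B)) = √(48 + B))
d = -83320/32947 (d = -3 + (-18696 + 3175)/(-24867 - 8080) = -3 - 15521/(-32947) = -3 - 15521*(-1/32947) = -3 + 15521/32947 = -83320/32947 ≈ -2.5289)
√(l(55, f) + d) = √(√(48 + 55) - 83320/32947) = √(√103 - 83320/32947) = √(-83320/32947 + √103)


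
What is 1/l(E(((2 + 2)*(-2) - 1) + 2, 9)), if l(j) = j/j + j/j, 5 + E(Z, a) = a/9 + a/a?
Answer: ½ ≈ 0.50000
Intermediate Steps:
E(Z, a) = -4 + a/9 (E(Z, a) = -5 + (a/9 + a/a) = -5 + (a*(⅑) + 1) = -5 + (a/9 + 1) = -5 + (1 + a/9) = -4 + a/9)
l(j) = 2 (l(j) = 1 + 1 = 2)
1/l(E(((2 + 2)*(-2) - 1) + 2, 9)) = 1/2 = ½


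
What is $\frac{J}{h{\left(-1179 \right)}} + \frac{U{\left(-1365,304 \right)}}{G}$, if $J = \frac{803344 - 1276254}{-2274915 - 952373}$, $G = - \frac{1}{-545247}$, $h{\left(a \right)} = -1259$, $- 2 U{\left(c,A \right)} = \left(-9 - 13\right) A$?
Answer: $\frac{3704187919902850073}{2031577796} \approx 1.8233 \cdot 10^{9}$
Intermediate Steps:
$U{\left(c,A \right)} = 11 A$ ($U{\left(c,A \right)} = - \frac{\left(-9 - 13\right) A}{2} = - \frac{\left(-22\right) A}{2} = 11 A$)
$G = \frac{1}{545247}$ ($G = \left(-1\right) \left(- \frac{1}{545247}\right) = \frac{1}{545247} \approx 1.834 \cdot 10^{-6}$)
$J = \frac{236455}{1613644}$ ($J = - \frac{472910}{-3227288} = \left(-472910\right) \left(- \frac{1}{3227288}\right) = \frac{236455}{1613644} \approx 0.14653$)
$\frac{J}{h{\left(-1179 \right)}} + \frac{U{\left(-1365,304 \right)}}{G} = \frac{236455}{1613644 \left(-1259\right)} + 11 \cdot 304 \frac{1}{\frac{1}{545247}} = \frac{236455}{1613644} \left(- \frac{1}{1259}\right) + 3344 \cdot 545247 = - \frac{236455}{2031577796} + 1823305968 = \frac{3704187919902850073}{2031577796}$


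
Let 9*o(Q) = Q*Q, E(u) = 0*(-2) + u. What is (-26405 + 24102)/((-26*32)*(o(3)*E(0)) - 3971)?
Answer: 2303/3971 ≈ 0.57995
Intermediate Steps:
E(u) = u (E(u) = 0 + u = u)
o(Q) = Q**2/9 (o(Q) = (Q*Q)/9 = Q**2/9)
(-26405 + 24102)/((-26*32)*(o(3)*E(0)) - 3971) = (-26405 + 24102)/((-26*32)*(((1/9)*3**2)*0) - 3971) = -2303/(-832*(1/9)*9*0 - 3971) = -2303/(-832*0 - 3971) = -2303/(0 - 3971) = -2303/(-3971) = -2303*(-1/3971) = 2303/3971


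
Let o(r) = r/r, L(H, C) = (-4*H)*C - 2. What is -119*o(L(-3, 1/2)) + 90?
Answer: -29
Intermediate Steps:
L(H, C) = -2 - 4*C*H (L(H, C) = -4*C*H - 2 = -2 - 4*C*H)
o(r) = 1
-119*o(L(-3, 1/2)) + 90 = -119*1 + 90 = -119 + 90 = -29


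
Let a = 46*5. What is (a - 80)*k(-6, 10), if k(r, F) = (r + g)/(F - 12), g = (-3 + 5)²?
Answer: 150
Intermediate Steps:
g = 4 (g = 2² = 4)
k(r, F) = (4 + r)/(-12 + F) (k(r, F) = (r + 4)/(F - 12) = (4 + r)/(-12 + F))
a = 230
(a - 80)*k(-6, 10) = (230 - 80)*((4 - 6)/(-12 + 10)) = 150*(-2/(-2)) = 150*(-½*(-2)) = 150*1 = 150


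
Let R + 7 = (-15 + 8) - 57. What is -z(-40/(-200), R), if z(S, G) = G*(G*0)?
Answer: 0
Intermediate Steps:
R = -71 (R = -7 + ((-15 + 8) - 57) = -7 + (-7 - 57) = -7 - 64 = -71)
z(S, G) = 0 (z(S, G) = G*0 = 0)
-z(-40/(-200), R) = -1*0 = 0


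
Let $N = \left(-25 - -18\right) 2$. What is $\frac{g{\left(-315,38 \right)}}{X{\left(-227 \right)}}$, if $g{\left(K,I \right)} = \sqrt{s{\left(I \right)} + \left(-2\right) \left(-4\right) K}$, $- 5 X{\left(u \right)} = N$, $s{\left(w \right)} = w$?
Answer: $\frac{5 i \sqrt{2482}}{14} \approx 17.793 i$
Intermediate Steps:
$N = -14$ ($N = \left(-25 + 18\right) 2 = \left(-7\right) 2 = -14$)
$X{\left(u \right)} = \frac{14}{5}$ ($X{\left(u \right)} = \left(- \frac{1}{5}\right) \left(-14\right) = \frac{14}{5}$)
$g{\left(K,I \right)} = \sqrt{I + 8 K}$ ($g{\left(K,I \right)} = \sqrt{I + \left(-2\right) \left(-4\right) K} = \sqrt{I + 8 K}$)
$\frac{g{\left(-315,38 \right)}}{X{\left(-227 \right)}} = \frac{\sqrt{38 + 8 \left(-315\right)}}{\frac{14}{5}} = \sqrt{38 - 2520} \cdot \frac{5}{14} = \sqrt{-2482} \cdot \frac{5}{14} = i \sqrt{2482} \cdot \frac{5}{14} = \frac{5 i \sqrt{2482}}{14}$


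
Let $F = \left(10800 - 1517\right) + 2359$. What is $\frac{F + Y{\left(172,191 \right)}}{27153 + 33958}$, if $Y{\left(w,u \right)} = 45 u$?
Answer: $\frac{20237}{61111} \approx 0.33115$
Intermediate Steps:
$F = 11642$ ($F = 9283 + 2359 = 11642$)
$\frac{F + Y{\left(172,191 \right)}}{27153 + 33958} = \frac{11642 + 45 \cdot 191}{27153 + 33958} = \frac{11642 + 8595}{61111} = 20237 \cdot \frac{1}{61111} = \frac{20237}{61111}$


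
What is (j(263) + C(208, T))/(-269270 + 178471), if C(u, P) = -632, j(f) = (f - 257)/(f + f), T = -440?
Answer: 166213/23880137 ≈ 0.0069603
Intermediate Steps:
j(f) = (-257 + f)/(2*f) (j(f) = (-257 + f)/((2*f)) = (-257 + f)*(1/(2*f)) = (-257 + f)/(2*f))
(j(263) + C(208, T))/(-269270 + 178471) = ((½)*(-257 + 263)/263 - 632)/(-269270 + 178471) = ((½)*(1/263)*6 - 632)/(-90799) = (3/263 - 632)*(-1/90799) = -166213/263*(-1/90799) = 166213/23880137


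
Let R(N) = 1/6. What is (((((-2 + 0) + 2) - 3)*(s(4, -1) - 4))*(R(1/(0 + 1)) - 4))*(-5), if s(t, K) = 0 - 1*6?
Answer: 575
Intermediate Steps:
s(t, K) = -6 (s(t, K) = 0 - 6 = -6)
R(N) = 1/6
(((((-2 + 0) + 2) - 3)*(s(4, -1) - 4))*(R(1/(0 + 1)) - 4))*(-5) = (((((-2 + 0) + 2) - 3)*(-6 - 4))*(1/6 - 4))*(-5) = ((((-2 + 2) - 3)*(-10))*(-23/6))*(-5) = (((0 - 3)*(-10))*(-23/6))*(-5) = (-3*(-10)*(-23/6))*(-5) = (30*(-23/6))*(-5) = -115*(-5) = 575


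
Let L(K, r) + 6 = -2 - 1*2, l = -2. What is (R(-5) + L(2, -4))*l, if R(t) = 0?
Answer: 20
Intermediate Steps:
L(K, r) = -10 (L(K, r) = -6 + (-2 - 1*2) = -6 + (-2 - 2) = -6 - 4 = -10)
(R(-5) + L(2, -4))*l = (0 - 10)*(-2) = -10*(-2) = 20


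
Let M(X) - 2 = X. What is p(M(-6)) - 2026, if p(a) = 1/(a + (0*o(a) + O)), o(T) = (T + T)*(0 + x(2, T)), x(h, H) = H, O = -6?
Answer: -20261/10 ≈ -2026.1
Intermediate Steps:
M(X) = 2 + X
o(T) = 2*T**2 (o(T) = (T + T)*(0 + T) = (2*T)*T = 2*T**2)
p(a) = 1/(-6 + a) (p(a) = 1/(a + (0*(2*a**2) - 6)) = 1/(a + (0 - 6)) = 1/(a - 6) = 1/(-6 + a))
p(M(-6)) - 2026 = 1/(-6 + (2 - 6)) - 2026 = 1/(-6 - 4) - 2026 = 1/(-10) - 2026 = -1/10 - 2026 = -20261/10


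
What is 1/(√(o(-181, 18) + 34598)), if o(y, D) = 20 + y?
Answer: √34437/34437 ≈ 0.0053887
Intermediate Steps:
1/(√(o(-181, 18) + 34598)) = 1/(√((20 - 181) + 34598)) = 1/(√(-161 + 34598)) = 1/(√34437) = √34437/34437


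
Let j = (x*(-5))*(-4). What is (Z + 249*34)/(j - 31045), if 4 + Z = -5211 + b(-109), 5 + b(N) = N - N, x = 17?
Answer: -1082/10235 ≈ -0.10572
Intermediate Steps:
b(N) = -5 (b(N) = -5 + (N - N) = -5 + 0 = -5)
j = 340 (j = (17*(-5))*(-4) = -85*(-4) = 340)
Z = -5220 (Z = -4 + (-5211 - 5) = -4 - 5216 = -5220)
(Z + 249*34)/(j - 31045) = (-5220 + 249*34)/(340 - 31045) = (-5220 + 8466)/(-30705) = 3246*(-1/30705) = -1082/10235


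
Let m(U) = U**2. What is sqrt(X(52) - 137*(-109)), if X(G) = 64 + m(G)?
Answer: sqrt(17701) ≈ 133.05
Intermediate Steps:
X(G) = 64 + G**2
sqrt(X(52) - 137*(-109)) = sqrt((64 + 52**2) - 137*(-109)) = sqrt((64 + 2704) + 14933) = sqrt(2768 + 14933) = sqrt(17701)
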